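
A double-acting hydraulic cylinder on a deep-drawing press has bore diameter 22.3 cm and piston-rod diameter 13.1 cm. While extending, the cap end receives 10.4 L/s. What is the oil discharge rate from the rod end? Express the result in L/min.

Cap-side area A_cap = π/4 × (22.3 cm)² = 390.6 cm^2
Rod-side annular area A_ann = π/4 × (22.3² − 13.1²) = 255.8 cm^2
Piston speed v = Q_in/A_cap; rod-end outflow Q_out = v × A_ann = Q_in × A_ann/A_cap.

Q_out ≈ 409 L/min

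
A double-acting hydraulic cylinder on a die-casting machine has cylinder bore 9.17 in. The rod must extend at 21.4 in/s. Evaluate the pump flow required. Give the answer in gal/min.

Cap-side area A_cap = π/4 × (9.17 in)² = 66.04 in^2
Q = A × v

Q ≈ 367 gal/min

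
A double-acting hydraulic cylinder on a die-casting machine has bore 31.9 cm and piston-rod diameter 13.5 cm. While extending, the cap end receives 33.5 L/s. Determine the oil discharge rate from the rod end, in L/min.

Cap-side area A_cap = π/4 × (31.9 cm)² = 799.2 cm^2
Rod-side annular area A_ann = π/4 × (31.9² − 13.5²) = 656.1 cm^2
Piston speed v = Q_in/A_cap; rod-end outflow Q_out = v × A_ann = Q_in × A_ann/A_cap.

Q_out ≈ 1650 L/min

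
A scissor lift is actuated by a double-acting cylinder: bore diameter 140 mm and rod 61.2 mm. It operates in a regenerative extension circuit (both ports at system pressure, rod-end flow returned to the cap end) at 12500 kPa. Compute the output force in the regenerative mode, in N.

With equal pressure on both faces, forces on the annular region cancel; the net push is pressure × rod cross-section.
Rod cross-section A_rod = π/4 × (61.2 mm)² = 2942 mm^2
F = P × A_rod

F ≈ 36800 N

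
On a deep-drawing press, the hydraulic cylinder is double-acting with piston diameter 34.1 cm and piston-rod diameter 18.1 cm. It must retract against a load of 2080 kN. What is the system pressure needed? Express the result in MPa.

P ≈ 31.7 MPa

Rod-side annular area A_ann = π/4 × (34.1² − 18.1²) = 656.0 cm^2
Retraction: pressure acts on the annular area.
P = F / A = 2080 kN / A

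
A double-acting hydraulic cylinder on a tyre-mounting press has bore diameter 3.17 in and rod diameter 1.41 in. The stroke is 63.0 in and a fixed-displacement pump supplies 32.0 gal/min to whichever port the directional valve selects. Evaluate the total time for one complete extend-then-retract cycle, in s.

t ≈ 7.27 s

Cap-side area A_cap = π/4 × (3.17 in)² = 7.892 in^2
Rod-side annular area A_ann = π/4 × (3.17² − 1.41²) = 6.331 in^2
t_ext = A_cap·L/Q = 4.036 s
t_ret = A_ann·L/Q = 3.237 s
t_cycle = t_ext + t_ret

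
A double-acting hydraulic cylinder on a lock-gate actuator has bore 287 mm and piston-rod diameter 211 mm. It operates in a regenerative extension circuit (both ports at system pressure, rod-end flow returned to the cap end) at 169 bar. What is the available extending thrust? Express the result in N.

F ≈ 5.91e5 N

With equal pressure on both faces, forces on the annular region cancel; the net push is pressure × rod cross-section.
Rod cross-section A_rod = π/4 × (211 mm)² = 34970 mm^2
F = P × A_rod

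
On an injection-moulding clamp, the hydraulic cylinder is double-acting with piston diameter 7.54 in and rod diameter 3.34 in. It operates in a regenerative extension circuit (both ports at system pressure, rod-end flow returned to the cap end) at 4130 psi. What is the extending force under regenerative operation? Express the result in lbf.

F ≈ 36200 lbf

With equal pressure on both faces, forces on the annular region cancel; the net push is pressure × rod cross-section.
Rod cross-section A_rod = π/4 × (3.34 in)² = 8.762 in^2
F = P × A_rod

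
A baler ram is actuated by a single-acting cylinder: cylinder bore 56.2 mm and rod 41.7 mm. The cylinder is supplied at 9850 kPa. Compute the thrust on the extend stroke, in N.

Cap-side area A_cap = π/4 × (56.2 mm)² = 2481 mm^2
F = P × A_cap = 9850 kPa × A_cap

F ≈ 24400 N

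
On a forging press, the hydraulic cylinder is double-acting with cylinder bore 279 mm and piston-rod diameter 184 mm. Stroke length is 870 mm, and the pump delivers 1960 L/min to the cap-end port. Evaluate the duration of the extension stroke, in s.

Cap-side area A_cap = π/4 × (279 mm)² = 61140 mm^2
Swept volume V = A × L; t = V / Q = A·L / Q

t ≈ 1.63 s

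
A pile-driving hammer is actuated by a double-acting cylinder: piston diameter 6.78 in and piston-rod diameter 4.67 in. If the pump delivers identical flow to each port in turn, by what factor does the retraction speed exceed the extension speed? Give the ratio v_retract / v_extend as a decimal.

v_ret/v_ext ≈ 1.90

Cap-side area A_cap = π/4 × (6.78 in)² = 36.10 in^2
Rod-side annular area A_ann = π/4 × (6.78² − 4.67²) = 18.97 in^2
For equal Q, v ∝ 1/A, so v_ret/v_ext = A_cap/A_ann.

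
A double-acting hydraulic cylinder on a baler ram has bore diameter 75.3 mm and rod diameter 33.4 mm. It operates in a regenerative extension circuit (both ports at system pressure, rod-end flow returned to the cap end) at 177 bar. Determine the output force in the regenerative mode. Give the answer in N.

With equal pressure on both faces, forces on the annular region cancel; the net push is pressure × rod cross-section.
Rod cross-section A_rod = π/4 × (33.4 mm)² = 876.2 mm^2
F = P × A_rod

F ≈ 15500 N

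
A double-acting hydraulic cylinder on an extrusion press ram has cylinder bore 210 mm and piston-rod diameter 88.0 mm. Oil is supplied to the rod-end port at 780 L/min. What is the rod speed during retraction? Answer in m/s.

Rod-side annular area A_ann = π/4 × (210² − 88.0²) = 28550 mm^2
Flow into the rod-end port fills the annular volume.
v = Q / A

v ≈ 0.455 m/s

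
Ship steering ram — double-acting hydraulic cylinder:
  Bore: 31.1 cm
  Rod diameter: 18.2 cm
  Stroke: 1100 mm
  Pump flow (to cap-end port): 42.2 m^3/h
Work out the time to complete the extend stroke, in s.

Cap-side area A_cap = π/4 × (31.1 cm)² = 759.6 cm^2
Swept volume V = A × L; t = V / Q = A·L / Q

t ≈ 7.13 s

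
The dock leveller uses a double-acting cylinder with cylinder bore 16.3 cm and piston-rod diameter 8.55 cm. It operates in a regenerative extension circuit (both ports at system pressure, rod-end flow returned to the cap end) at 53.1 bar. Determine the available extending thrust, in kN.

With equal pressure on both faces, forces on the annular region cancel; the net push is pressure × rod cross-section.
Rod cross-section A_rod = π/4 × (8.55 cm)² = 57.41 cm^2
F = P × A_rod

F ≈ 30.5 kN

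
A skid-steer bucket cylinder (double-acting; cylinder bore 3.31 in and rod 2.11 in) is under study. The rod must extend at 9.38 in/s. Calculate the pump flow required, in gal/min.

Cap-side area A_cap = π/4 × (3.31 in)² = 8.605 in^2
Q = A × v

Q ≈ 21.0 gal/min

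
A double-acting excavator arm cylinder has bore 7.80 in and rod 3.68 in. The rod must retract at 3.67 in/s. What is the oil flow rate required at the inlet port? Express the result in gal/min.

Q ≈ 35.4 gal/min

Rod-side annular area A_ann = π/4 × (7.80² − 3.68²) = 37.15 in^2
Q = A × v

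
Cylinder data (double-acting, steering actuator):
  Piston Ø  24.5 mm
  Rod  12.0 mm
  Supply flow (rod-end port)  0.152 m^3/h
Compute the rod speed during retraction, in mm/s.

Rod-side annular area A_ann = π/4 × (24.5² − 12.0²) = 358.3 mm^2
Flow into the rod-end port fills the annular volume.
v = Q / A

v ≈ 118 mm/s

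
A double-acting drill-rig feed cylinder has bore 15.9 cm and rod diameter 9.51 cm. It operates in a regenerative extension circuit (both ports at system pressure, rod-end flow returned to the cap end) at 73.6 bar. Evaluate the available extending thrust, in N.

With equal pressure on both faces, forces on the annular region cancel; the net push is pressure × rod cross-section.
Rod cross-section A_rod = π/4 × (9.51 cm)² = 71.03 cm^2
F = P × A_rod

F ≈ 52300 N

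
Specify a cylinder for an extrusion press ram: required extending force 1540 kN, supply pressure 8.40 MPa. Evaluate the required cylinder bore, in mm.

D ≈ 483 mm

Extension force acts on the full piston face: F = P × (π/4)D².
D = √(4F / (πP)) = √(4 × 1540 kN / (π × 8.40 MPa))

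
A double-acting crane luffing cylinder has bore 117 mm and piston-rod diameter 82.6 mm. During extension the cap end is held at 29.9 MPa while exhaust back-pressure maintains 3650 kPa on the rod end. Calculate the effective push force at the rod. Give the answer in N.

F ≈ 3.02e5 N

Cap-side area A_cap = π/4 × (117 mm)² = 10750 mm^2
Rod-side annular area A_ann = π/4 × (117² − 82.6²) = 5393 mm^2
Net thrust = P_cap·A_cap − P_rod·A_ann = 3.215e5 N − 19680 N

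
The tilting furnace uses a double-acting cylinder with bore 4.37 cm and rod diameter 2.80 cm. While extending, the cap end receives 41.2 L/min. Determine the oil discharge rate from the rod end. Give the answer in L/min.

Cap-side area A_cap = π/4 × (4.37 cm)² = 15.00 cm^2
Rod-side annular area A_ann = π/4 × (4.37² − 2.80²) = 8.841 cm^2
Piston speed v = Q_in/A_cap; rod-end outflow Q_out = v × A_ann = Q_in × A_ann/A_cap.

Q_out ≈ 24.3 L/min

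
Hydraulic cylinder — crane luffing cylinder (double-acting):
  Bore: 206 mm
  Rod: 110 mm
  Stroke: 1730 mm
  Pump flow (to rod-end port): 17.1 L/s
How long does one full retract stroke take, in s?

Rod-side annular area A_ann = π/4 × (206² − 110²) = 23830 mm^2
Swept volume V = A × L; t = V / Q = A·L / Q

t ≈ 2.41 s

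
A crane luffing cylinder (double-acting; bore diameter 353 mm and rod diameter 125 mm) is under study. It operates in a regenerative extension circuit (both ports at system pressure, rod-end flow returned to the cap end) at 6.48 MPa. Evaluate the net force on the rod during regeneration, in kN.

F ≈ 79.5 kN

With equal pressure on both faces, forces on the annular region cancel; the net push is pressure × rod cross-section.
Rod cross-section A_rod = π/4 × (125 mm)² = 12270 mm^2
F = P × A_rod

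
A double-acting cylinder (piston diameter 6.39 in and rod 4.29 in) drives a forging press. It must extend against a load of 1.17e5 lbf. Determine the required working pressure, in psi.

Cap-side area A_cap = π/4 × (6.39 in)² = 32.07 in^2
P = F / A = 1.17e5 lbf / A

P ≈ 3650 psi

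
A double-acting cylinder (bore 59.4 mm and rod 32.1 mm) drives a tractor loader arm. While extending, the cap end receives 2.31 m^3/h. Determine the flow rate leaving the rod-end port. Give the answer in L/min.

Cap-side area A_cap = π/4 × (59.4 mm)² = 2771 mm^2
Rod-side annular area A_ann = π/4 × (59.4² − 32.1²) = 1962 mm^2
Piston speed v = Q_in/A_cap; rod-end outflow Q_out = v × A_ann = Q_in × A_ann/A_cap.

Q_out ≈ 27.3 L/min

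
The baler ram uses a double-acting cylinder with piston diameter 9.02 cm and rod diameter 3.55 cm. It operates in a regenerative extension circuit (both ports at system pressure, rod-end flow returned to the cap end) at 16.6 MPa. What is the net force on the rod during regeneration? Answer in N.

F ≈ 16400 N

With equal pressure on both faces, forces on the annular region cancel; the net push is pressure × rod cross-section.
Rod cross-section A_rod = π/4 × (3.55 cm)² = 9.898 cm^2
F = P × A_rod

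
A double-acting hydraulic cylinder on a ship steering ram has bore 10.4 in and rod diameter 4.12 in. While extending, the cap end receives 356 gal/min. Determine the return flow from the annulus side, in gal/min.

Q_out ≈ 300 gal/min

Cap-side area A_cap = π/4 × (10.4 in)² = 84.95 in^2
Rod-side annular area A_ann = π/4 × (10.4² − 4.12²) = 71.62 in^2
Piston speed v = Q_in/A_cap; rod-end outflow Q_out = v × A_ann = Q_in × A_ann/A_cap.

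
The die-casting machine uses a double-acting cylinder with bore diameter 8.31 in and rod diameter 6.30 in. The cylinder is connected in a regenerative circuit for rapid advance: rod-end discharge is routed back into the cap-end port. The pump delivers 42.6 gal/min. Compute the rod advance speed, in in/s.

In regeneration the rod-end outflow joins the pump flow into the cap end, so the net volume the pump must supply per unit advance equals the rod cross-section area.
Rod cross-section A_rod = π/4 × (6.30 in)² = 31.17 in^2
v = Q_pump / A_rod

v ≈ 5.26 in/s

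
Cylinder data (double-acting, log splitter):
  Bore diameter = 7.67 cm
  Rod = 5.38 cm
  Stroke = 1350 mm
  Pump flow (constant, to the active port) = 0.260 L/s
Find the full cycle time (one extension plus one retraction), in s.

t ≈ 36.2 s

Cap-side area A_cap = π/4 × (7.67 cm)² = 46.20 cm^2
Rod-side annular area A_ann = π/4 × (7.67² − 5.38²) = 23.47 cm^2
t_ext = A_cap·L/Q = 23.99 s
t_ret = A_ann·L/Q = 12.19 s
t_cycle = t_ext + t_ret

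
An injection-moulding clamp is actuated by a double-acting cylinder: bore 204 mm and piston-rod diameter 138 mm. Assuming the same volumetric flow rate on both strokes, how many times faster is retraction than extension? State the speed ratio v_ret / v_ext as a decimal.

Cap-side area A_cap = π/4 × (204 mm)² = 32690 mm^2
Rod-side annular area A_ann = π/4 × (204² − 138²) = 17730 mm^2
For equal Q, v ∝ 1/A, so v_ret/v_ext = A_cap/A_ann.

v_ret/v_ext ≈ 1.84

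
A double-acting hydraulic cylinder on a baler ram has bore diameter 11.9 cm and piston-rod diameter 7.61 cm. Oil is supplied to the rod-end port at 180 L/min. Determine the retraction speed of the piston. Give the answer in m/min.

Rod-side annular area A_ann = π/4 × (11.9² − 7.61²) = 65.74 cm^2
Flow into the rod-end port fills the annular volume.
v = Q / A

v ≈ 27.4 m/min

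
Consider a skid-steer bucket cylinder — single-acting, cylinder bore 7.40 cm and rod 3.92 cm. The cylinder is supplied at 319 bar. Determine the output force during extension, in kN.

F ≈ 137 kN

Cap-side area A_cap = π/4 × (7.40 cm)² = 43.01 cm^2
F = P × A_cap = 319 bar × A_cap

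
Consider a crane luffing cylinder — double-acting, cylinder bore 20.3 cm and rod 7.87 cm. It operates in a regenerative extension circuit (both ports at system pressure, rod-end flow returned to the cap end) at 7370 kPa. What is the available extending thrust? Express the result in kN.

With equal pressure on both faces, forces on the annular region cancel; the net push is pressure × rod cross-section.
Rod cross-section A_rod = π/4 × (7.87 cm)² = 48.65 cm^2
F = P × A_rod

F ≈ 35.9 kN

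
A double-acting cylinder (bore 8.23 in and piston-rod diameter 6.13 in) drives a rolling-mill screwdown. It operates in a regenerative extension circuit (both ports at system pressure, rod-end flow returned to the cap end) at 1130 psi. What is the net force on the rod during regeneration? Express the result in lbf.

F ≈ 33300 lbf

With equal pressure on both faces, forces on the annular region cancel; the net push is pressure × rod cross-section.
Rod cross-section A_rod = π/4 × (6.13 in)² = 29.51 in^2
F = P × A_rod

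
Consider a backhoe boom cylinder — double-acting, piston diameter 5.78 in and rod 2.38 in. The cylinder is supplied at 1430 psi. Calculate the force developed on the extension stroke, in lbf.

F ≈ 37500 lbf

Cap-side area A_cap = π/4 × (5.78 in)² = 26.24 in^2
F = P × A_cap = 1430 psi × A_cap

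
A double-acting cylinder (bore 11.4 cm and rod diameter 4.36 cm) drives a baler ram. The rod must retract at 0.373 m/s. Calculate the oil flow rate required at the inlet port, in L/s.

Q ≈ 3.25 L/s

Rod-side annular area A_ann = π/4 × (11.4² − 4.36²) = 87.14 cm^2
Q = A × v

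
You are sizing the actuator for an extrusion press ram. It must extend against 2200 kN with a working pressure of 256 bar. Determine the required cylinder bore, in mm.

Extension force acts on the full piston face: F = P × (π/4)D².
D = √(4F / (πP)) = √(4 × 2200 kN / (π × 256 bar))

D ≈ 331 mm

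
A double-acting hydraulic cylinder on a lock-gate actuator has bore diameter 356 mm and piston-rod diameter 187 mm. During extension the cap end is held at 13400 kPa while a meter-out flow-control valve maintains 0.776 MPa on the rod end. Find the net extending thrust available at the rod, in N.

F ≈ 1.28e6 N

Cap-side area A_cap = π/4 × (356 mm)² = 99540 mm^2
Rod-side annular area A_ann = π/4 × (356² − 187²) = 72070 mm^2
Net thrust = P_cap·A_cap − P_rod·A_ann = 1.334e6 N − 55930 N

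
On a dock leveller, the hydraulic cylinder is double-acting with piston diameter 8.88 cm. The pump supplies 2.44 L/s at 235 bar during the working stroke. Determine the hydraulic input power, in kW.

W ≈ 57.3 kW

Hydraulic power = P × Q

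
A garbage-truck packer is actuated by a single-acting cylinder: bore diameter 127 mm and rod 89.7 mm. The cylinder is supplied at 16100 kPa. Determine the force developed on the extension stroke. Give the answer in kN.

Cap-side area A_cap = π/4 × (127 mm)² = 12670 mm^2
F = P × A_cap = 16100 kPa × A_cap

F ≈ 204 kN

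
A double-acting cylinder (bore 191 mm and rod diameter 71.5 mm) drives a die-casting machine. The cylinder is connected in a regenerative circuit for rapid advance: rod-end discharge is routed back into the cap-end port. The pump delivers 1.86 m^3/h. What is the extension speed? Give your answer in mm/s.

In regeneration the rod-end outflow joins the pump flow into the cap end, so the net volume the pump must supply per unit advance equals the rod cross-section area.
Rod cross-section A_rod = π/4 × (71.5 mm)² = 4015 mm^2
v = Q_pump / A_rod

v ≈ 129 mm/s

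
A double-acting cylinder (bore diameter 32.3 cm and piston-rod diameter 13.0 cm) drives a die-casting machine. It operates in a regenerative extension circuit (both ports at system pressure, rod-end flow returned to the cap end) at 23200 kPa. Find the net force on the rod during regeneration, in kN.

F ≈ 308 kN

With equal pressure on both faces, forces on the annular region cancel; the net push is pressure × rod cross-section.
Rod cross-section A_rod = π/4 × (13.0 cm)² = 132.7 cm^2
F = P × A_rod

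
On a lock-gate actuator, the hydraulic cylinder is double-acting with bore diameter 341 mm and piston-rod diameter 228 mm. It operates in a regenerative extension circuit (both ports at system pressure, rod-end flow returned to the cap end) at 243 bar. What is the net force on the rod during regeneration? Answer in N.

F ≈ 9.92e5 N

With equal pressure on both faces, forces on the annular region cancel; the net push is pressure × rod cross-section.
Rod cross-section A_rod = π/4 × (228 mm)² = 40830 mm^2
F = P × A_rod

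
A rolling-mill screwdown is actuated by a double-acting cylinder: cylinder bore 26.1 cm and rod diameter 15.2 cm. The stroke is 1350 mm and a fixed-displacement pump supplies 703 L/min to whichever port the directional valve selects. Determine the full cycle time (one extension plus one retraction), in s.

Cap-side area A_cap = π/4 × (26.1 cm)² = 535.0 cm^2
Rod-side annular area A_ann = π/4 × (26.1² − 15.2²) = 353.6 cm^2
t_ext = A_cap·L/Q = 6.165 s
t_ret = A_ann·L/Q = 4.074 s
t_cycle = t_ext + t_ret

t ≈ 10.2 s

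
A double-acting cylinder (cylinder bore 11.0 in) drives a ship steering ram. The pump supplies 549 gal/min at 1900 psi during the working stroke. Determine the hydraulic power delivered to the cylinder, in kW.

W ≈ 454 kW

Hydraulic power = P × Q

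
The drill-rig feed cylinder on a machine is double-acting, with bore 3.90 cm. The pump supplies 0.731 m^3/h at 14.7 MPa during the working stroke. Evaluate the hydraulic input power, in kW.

Hydraulic power = P × Q

W ≈ 2.98 kW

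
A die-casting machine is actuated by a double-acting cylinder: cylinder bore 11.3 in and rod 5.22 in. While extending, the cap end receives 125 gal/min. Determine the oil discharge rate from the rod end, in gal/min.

Q_out ≈ 98.3 gal/min

Cap-side area A_cap = π/4 × (11.3 in)² = 100.3 in^2
Rod-side annular area A_ann = π/4 × (11.3² − 5.22²) = 78.89 in^2
Piston speed v = Q_in/A_cap; rod-end outflow Q_out = v × A_ann = Q_in × A_ann/A_cap.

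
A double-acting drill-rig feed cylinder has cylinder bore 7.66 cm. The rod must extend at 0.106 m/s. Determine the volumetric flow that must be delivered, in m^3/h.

Q ≈ 1.76 m^3/h

Cap-side area A_cap = π/4 × (7.66 cm)² = 46.08 cm^2
Q = A × v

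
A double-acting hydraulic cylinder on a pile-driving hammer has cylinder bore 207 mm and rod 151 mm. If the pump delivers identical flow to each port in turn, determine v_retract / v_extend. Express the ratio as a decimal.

Cap-side area A_cap = π/4 × (207 mm)² = 33650 mm^2
Rod-side annular area A_ann = π/4 × (207² − 151²) = 15750 mm^2
For equal Q, v ∝ 1/A, so v_ret/v_ext = A_cap/A_ann.

v_ret/v_ext ≈ 2.14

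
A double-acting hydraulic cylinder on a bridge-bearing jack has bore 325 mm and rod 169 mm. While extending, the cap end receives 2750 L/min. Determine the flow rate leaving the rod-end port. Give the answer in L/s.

Q_out ≈ 33.4 L/s

Cap-side area A_cap = π/4 × (325 mm)² = 82960 mm^2
Rod-side annular area A_ann = π/4 × (325² − 169²) = 60530 mm^2
Piston speed v = Q_in/A_cap; rod-end outflow Q_out = v × A_ann = Q_in × A_ann/A_cap.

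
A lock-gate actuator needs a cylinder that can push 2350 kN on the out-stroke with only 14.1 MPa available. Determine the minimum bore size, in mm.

D ≈ 461 mm

Extension force acts on the full piston face: F = P × (π/4)D².
D = √(4F / (πP)) = √(4 × 2350 kN / (π × 14.1 MPa))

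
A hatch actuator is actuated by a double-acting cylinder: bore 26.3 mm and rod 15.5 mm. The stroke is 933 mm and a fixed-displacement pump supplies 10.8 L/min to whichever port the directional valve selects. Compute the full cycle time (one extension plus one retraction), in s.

Cap-side area A_cap = π/4 × (26.3 mm)² = 543.3 mm^2
Rod-side annular area A_ann = π/4 × (26.3² − 15.5²) = 354.6 mm^2
t_ext = A_cap·L/Q = 2.816 s
t_ret = A_ann·L/Q = 1.838 s
t_cycle = t_ext + t_ret

t ≈ 4.65 s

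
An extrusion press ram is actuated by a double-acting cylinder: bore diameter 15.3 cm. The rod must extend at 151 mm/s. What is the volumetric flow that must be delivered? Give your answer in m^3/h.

Cap-side area A_cap = π/4 × (15.3 cm)² = 183.9 cm^2
Q = A × v

Q ≈ 9.99 m^3/h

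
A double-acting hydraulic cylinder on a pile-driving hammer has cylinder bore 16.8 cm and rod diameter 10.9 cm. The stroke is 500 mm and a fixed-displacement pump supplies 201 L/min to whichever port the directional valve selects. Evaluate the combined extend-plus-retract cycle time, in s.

Cap-side area A_cap = π/4 × (16.8 cm)² = 221.7 cm^2
Rod-side annular area A_ann = π/4 × (16.8² − 10.9²) = 128.4 cm^2
t_ext = A_cap·L/Q = 3.309 s
t_ret = A_ann·L/Q = 1.916 s
t_cycle = t_ext + t_ret

t ≈ 5.22 s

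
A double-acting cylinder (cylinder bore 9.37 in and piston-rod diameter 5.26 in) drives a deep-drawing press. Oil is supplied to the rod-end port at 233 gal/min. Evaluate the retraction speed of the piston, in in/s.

v ≈ 19.0 in/s

Rod-side annular area A_ann = π/4 × (9.37² − 5.26²) = 47.23 in^2
Flow into the rod-end port fills the annular volume.
v = Q / A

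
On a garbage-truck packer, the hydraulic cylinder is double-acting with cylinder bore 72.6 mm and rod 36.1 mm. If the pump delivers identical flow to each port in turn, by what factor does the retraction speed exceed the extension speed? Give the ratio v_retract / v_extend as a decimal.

v_ret/v_ext ≈ 1.33

Cap-side area A_cap = π/4 × (72.6 mm)² = 4140 mm^2
Rod-side annular area A_ann = π/4 × (72.6² − 36.1²) = 3116 mm^2
For equal Q, v ∝ 1/A, so v_ret/v_ext = A_cap/A_ann.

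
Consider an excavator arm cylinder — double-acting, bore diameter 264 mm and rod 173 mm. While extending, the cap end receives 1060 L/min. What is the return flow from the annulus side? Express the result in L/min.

Cap-side area A_cap = π/4 × (264 mm)² = 54740 mm^2
Rod-side annular area A_ann = π/4 × (264² − 173²) = 31230 mm^2
Piston speed v = Q_in/A_cap; rod-end outflow Q_out = v × A_ann = Q_in × A_ann/A_cap.

Q_out ≈ 605 L/min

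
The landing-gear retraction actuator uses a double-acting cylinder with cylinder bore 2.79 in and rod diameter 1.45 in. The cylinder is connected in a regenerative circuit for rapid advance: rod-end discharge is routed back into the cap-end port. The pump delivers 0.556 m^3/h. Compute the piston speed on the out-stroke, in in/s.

v ≈ 5.71 in/s

In regeneration the rod-end outflow joins the pump flow into the cap end, so the net volume the pump must supply per unit advance equals the rod cross-section area.
Rod cross-section A_rod = π/4 × (1.45 in)² = 1.651 in^2
v = Q_pump / A_rod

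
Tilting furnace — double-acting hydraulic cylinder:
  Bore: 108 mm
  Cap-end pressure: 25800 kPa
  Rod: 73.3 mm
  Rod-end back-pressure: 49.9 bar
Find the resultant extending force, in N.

F ≈ 2.12e5 N

Cap-side area A_cap = π/4 × (108 mm)² = 9161 mm^2
Rod-side annular area A_ann = π/4 × (108² − 73.3²) = 4941 mm^2
Net thrust = P_cap·A_cap − P_rod·A_ann = 2.364e5 N − 24660 N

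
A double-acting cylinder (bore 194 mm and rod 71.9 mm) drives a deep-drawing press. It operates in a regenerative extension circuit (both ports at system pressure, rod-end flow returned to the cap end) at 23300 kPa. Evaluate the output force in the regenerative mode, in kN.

F ≈ 94.6 kN

With equal pressure on both faces, forces on the annular region cancel; the net push is pressure × rod cross-section.
Rod cross-section A_rod = π/4 × (71.9 mm)² = 4060 mm^2
F = P × A_rod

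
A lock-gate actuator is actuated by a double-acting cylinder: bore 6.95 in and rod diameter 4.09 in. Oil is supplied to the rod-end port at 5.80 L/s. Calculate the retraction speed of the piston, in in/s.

v ≈ 14.3 in/s

Rod-side annular area A_ann = π/4 × (6.95² − 4.09²) = 24.80 in^2
Flow into the rod-end port fills the annular volume.
v = Q / A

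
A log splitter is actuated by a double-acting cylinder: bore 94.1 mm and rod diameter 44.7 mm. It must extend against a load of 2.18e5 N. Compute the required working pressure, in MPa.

P ≈ 31.3 MPa

Cap-side area A_cap = π/4 × (94.1 mm)² = 6955 mm^2
P = F / A = 2.18e5 N / A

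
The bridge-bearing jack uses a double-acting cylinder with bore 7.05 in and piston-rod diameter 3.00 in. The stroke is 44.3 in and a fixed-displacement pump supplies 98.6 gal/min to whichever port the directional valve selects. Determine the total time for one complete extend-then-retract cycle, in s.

t ≈ 8.29 s

Cap-side area A_cap = π/4 × (7.05 in)² = 39.04 in^2
Rod-side annular area A_ann = π/4 × (7.05² − 3.00²) = 31.97 in^2
t_ext = A_cap·L/Q = 4.555 s
t_ret = A_ann·L/Q = 3.731 s
t_cycle = t_ext + t_ret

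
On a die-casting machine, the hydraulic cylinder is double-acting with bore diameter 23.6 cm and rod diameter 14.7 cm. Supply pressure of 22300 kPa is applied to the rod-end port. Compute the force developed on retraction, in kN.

Rod-side annular area A_ann = π/4 × (23.6² − 14.7²) = 267.7 cm^2
On retraction the pressure acts on the annular area (bore minus rod).
F = P × A_ann

F ≈ 597 kN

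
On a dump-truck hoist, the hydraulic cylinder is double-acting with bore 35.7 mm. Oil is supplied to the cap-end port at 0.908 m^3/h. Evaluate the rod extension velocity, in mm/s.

Cap-side area A_cap = π/4 × (35.7 mm)² = 1001 mm^2
v = Q / A

v ≈ 252 mm/s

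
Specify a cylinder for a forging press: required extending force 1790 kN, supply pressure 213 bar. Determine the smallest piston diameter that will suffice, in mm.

Extension force acts on the full piston face: F = P × (π/4)D².
D = √(4F / (πP)) = √(4 × 1790 kN / (π × 213 bar))

D ≈ 327 mm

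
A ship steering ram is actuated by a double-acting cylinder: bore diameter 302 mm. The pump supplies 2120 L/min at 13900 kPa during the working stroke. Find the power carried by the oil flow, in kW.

W ≈ 491 kW

Hydraulic power = P × Q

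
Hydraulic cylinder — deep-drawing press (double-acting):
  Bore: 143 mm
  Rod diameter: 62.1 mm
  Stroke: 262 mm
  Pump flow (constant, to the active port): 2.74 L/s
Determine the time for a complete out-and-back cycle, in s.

Cap-side area A_cap = π/4 × (143 mm)² = 16060 mm^2
Rod-side annular area A_ann = π/4 × (143² − 62.1²) = 13030 mm^2
t_ext = A_cap·L/Q = 1.536 s
t_ret = A_ann·L/Q = 1.246 s
t_cycle = t_ext + t_ret

t ≈ 2.78 s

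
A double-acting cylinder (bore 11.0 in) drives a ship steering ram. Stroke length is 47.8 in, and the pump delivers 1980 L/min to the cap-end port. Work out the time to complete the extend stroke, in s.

Cap-side area A_cap = π/4 × (11.0 in)² = 95.03 in^2
Swept volume V = A × L; t = V / Q = A·L / Q

t ≈ 2.26 s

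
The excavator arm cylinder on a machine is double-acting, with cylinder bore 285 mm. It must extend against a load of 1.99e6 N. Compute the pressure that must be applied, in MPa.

Cap-side area A_cap = π/4 × (285 mm)² = 63790 mm^2
P = F / A = 1.99e6 N / A

P ≈ 31.2 MPa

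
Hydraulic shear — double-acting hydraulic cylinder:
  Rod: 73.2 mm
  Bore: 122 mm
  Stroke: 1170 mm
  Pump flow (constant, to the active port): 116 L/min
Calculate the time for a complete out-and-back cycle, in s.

Cap-side area A_cap = π/4 × (122 mm)² = 11690 mm^2
Rod-side annular area A_ann = π/4 × (122² − 73.2²) = 7482 mm^2
t_ext = A_cap·L/Q = 7.074 s
t_ret = A_ann·L/Q = 4.528 s
t_cycle = t_ext + t_ret

t ≈ 11.6 s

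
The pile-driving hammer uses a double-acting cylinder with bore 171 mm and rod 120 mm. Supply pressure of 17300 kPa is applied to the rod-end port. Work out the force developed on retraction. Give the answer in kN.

F ≈ 202 kN

Rod-side annular area A_ann = π/4 × (171² − 120²) = 11660 mm^2
On retraction the pressure acts on the annular area (bore minus rod).
F = P × A_ann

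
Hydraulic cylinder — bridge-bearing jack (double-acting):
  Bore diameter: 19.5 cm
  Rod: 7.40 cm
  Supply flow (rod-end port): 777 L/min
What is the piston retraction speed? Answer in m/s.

v ≈ 0.507 m/s

Rod-side annular area A_ann = π/4 × (19.5² − 7.40²) = 255.6 cm^2
Flow into the rod-end port fills the annular volume.
v = Q / A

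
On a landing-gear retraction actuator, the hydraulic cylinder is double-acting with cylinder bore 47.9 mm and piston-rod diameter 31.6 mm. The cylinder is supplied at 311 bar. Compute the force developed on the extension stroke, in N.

F ≈ 56000 N

Cap-side area A_cap = π/4 × (47.9 mm)² = 1802 mm^2
F = P × A_cap = 311 bar × A_cap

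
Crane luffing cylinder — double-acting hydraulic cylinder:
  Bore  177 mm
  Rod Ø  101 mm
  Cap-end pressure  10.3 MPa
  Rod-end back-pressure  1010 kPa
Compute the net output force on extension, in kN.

Cap-side area A_cap = π/4 × (177 mm)² = 24610 mm^2
Rod-side annular area A_ann = π/4 × (177² − 101²) = 16590 mm^2
Net thrust = P_cap·A_cap − P_rod·A_ann = 253.4 kN − 16.76 kN

F ≈ 237 kN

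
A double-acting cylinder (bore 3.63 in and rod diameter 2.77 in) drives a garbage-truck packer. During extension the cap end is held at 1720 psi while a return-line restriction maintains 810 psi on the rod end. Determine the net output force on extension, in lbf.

F ≈ 14300 lbf

Cap-side area A_cap = π/4 × (3.63 in)² = 10.35 in^2
Rod-side annular area A_ann = π/4 × (3.63² − 2.77²) = 4.323 in^2
Net thrust = P_cap·A_cap − P_rod·A_ann = 17800 lbf − 3501 lbf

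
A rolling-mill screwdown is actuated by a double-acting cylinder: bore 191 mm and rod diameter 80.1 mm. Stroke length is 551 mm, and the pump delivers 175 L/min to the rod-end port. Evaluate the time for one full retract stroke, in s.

t ≈ 4.46 s

Rod-side annular area A_ann = π/4 × (191² − 80.1²) = 23610 mm^2
Swept volume V = A × L; t = V / Q = A·L / Q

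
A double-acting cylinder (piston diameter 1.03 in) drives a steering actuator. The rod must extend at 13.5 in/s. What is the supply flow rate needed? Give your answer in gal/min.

Cap-side area A_cap = π/4 × (1.03 in)² = 0.8332 in^2
Q = A × v

Q ≈ 2.92 gal/min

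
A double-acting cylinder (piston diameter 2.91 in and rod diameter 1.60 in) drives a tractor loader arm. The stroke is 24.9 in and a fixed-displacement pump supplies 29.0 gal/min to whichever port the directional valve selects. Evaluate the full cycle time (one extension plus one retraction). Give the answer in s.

t ≈ 2.52 s

Cap-side area A_cap = π/4 × (2.91 in)² = 6.651 in^2
Rod-side annular area A_ann = π/4 × (2.91² − 1.60²) = 4.640 in^2
t_ext = A_cap·L/Q = 1.483 s
t_ret = A_ann·L/Q = 1.035 s
t_cycle = t_ext + t_ret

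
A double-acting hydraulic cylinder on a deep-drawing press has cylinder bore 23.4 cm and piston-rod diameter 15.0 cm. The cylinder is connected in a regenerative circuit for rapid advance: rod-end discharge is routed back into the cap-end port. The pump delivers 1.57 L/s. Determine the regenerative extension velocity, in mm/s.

In regeneration the rod-end outflow joins the pump flow into the cap end, so the net volume the pump must supply per unit advance equals the rod cross-section area.
Rod cross-section A_rod = π/4 × (15.0 cm)² = 176.7 cm^2
v = Q_pump / A_rod

v ≈ 88.8 mm/s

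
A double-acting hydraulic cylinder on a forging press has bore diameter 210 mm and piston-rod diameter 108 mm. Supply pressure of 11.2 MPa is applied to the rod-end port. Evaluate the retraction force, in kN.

Rod-side annular area A_ann = π/4 × (210² − 108²) = 25480 mm^2
On retraction the pressure acts on the annular area (bore minus rod).
F = P × A_ann

F ≈ 285 kN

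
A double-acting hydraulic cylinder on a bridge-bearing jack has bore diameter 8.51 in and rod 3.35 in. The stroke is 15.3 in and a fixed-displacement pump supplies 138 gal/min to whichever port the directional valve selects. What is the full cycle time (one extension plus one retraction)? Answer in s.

Cap-side area A_cap = π/4 × (8.51 in)² = 56.88 in^2
Rod-side annular area A_ann = π/4 × (8.51² − 3.35²) = 48.06 in^2
t_ext = A_cap·L/Q = 1.638 s
t_ret = A_ann·L/Q = 1.384 s
t_cycle = t_ext + t_ret

t ≈ 3.02 s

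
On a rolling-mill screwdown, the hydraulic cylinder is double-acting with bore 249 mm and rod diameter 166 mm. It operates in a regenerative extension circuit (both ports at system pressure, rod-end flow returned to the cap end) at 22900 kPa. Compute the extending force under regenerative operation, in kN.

With equal pressure on both faces, forces on the annular region cancel; the net push is pressure × rod cross-section.
Rod cross-section A_rod = π/4 × (166 mm)² = 21640 mm^2
F = P × A_rod

F ≈ 496 kN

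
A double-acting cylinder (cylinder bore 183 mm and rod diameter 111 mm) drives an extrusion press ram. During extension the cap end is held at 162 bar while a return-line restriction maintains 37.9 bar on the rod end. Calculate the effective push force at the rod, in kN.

Cap-side area A_cap = π/4 × (183 mm)² = 26300 mm^2
Rod-side annular area A_ann = π/4 × (183² − 111²) = 16630 mm^2
Net thrust = P_cap·A_cap − P_rod·A_ann = 426.1 kN − 63.01 kN

F ≈ 363 kN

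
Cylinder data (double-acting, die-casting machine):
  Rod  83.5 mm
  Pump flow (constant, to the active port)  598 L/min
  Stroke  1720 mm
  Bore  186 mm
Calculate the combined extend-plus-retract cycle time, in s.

t ≈ 8.43 s

Cap-side area A_cap = π/4 × (186 mm)² = 27170 mm^2
Rod-side annular area A_ann = π/4 × (186² − 83.5²) = 21700 mm^2
t_ext = A_cap·L/Q = 4.689 s
t_ret = A_ann·L/Q = 3.744 s
t_cycle = t_ext + t_ret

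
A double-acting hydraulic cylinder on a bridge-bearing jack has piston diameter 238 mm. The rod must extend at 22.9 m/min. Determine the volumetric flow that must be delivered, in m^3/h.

Q ≈ 61.1 m^3/h

Cap-side area A_cap = π/4 × (238 mm)² = 44490 mm^2
Q = A × v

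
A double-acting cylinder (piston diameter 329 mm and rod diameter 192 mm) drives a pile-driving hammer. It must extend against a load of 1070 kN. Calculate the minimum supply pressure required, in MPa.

P ≈ 12.6 MPa

Cap-side area A_cap = π/4 × (329 mm)² = 85010 mm^2
P = F / A = 1070 kN / A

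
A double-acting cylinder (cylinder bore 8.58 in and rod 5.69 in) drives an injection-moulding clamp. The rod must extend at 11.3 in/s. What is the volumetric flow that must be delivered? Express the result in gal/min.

Q ≈ 170 gal/min

Cap-side area A_cap = π/4 × (8.58 in)² = 57.82 in^2
Q = A × v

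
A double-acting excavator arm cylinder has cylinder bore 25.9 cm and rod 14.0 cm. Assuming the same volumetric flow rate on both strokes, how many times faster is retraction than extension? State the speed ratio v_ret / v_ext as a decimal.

v_ret/v_ext ≈ 1.41

Cap-side area A_cap = π/4 × (25.9 cm)² = 526.9 cm^2
Rod-side annular area A_ann = π/4 × (25.9² − 14.0²) = 372.9 cm^2
For equal Q, v ∝ 1/A, so v_ret/v_ext = A_cap/A_ann.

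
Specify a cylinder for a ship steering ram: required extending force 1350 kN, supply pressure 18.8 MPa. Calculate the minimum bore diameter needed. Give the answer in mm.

D ≈ 302 mm

Extension force acts on the full piston face: F = P × (π/4)D².
D = √(4F / (πP)) = √(4 × 1350 kN / (π × 18.8 MPa))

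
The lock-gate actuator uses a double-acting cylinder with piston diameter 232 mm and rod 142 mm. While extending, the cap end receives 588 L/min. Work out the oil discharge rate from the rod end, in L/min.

Cap-side area A_cap = π/4 × (232 mm)² = 42270 mm^2
Rod-side annular area A_ann = π/4 × (232² − 142²) = 26440 mm^2
Piston speed v = Q_in/A_cap; rod-end outflow Q_out = v × A_ann = Q_in × A_ann/A_cap.

Q_out ≈ 368 L/min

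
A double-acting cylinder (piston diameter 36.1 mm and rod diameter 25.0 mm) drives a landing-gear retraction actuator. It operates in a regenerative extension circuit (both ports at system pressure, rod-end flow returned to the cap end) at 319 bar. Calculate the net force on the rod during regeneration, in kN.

With equal pressure on both faces, forces on the annular region cancel; the net push is pressure × rod cross-section.
Rod cross-section A_rod = π/4 × (25.0 mm)² = 490.9 mm^2
F = P × A_rod

F ≈ 15.7 kN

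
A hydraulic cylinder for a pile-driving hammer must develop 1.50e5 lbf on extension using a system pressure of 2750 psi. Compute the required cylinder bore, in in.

Extension force acts on the full piston face: F = P × (π/4)D².
D = √(4F / (πP)) = √(4 × 1.50e5 lbf / (π × 2750 psi))

D ≈ 8.33 in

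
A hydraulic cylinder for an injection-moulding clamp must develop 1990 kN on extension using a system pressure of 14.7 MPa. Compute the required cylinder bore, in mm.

Extension force acts on the full piston face: F = P × (π/4)D².
D = √(4F / (πP)) = √(4 × 1990 kN / (π × 14.7 MPa))

D ≈ 415 mm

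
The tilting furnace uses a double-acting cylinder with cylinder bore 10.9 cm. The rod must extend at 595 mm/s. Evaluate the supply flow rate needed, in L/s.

Q ≈ 5.55 L/s

Cap-side area A_cap = π/4 × (10.9 cm)² = 93.31 cm^2
Q = A × v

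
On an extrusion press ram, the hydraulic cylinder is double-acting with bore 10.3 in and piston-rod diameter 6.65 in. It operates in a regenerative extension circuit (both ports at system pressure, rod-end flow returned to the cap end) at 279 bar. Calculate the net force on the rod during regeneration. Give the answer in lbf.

F ≈ 1.41e5 lbf

With equal pressure on both faces, forces on the annular region cancel; the net push is pressure × rod cross-section.
Rod cross-section A_rod = π/4 × (6.65 in)² = 34.73 in^2
F = P × A_rod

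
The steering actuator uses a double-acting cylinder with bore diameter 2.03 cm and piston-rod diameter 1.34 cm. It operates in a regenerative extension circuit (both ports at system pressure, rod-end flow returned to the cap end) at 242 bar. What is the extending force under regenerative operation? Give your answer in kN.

F ≈ 3.41 kN

With equal pressure on both faces, forces on the annular region cancel; the net push is pressure × rod cross-section.
Rod cross-section A_rod = π/4 × (1.34 cm)² = 1.410 cm^2
F = P × A_rod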